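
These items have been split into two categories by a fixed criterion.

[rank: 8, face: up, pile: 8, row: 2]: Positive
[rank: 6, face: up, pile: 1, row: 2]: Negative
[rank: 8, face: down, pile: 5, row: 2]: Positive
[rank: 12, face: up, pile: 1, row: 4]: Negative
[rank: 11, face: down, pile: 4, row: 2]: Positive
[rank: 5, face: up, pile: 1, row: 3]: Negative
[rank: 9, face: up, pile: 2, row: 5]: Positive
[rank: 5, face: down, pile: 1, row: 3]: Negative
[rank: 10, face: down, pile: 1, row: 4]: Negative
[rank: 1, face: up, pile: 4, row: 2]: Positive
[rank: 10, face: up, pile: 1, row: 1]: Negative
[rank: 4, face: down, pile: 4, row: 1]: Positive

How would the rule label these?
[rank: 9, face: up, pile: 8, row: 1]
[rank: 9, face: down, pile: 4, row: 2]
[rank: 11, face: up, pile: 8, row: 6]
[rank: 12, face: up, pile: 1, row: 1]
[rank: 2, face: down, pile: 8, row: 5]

Positive, Positive, Positive, Negative, Positive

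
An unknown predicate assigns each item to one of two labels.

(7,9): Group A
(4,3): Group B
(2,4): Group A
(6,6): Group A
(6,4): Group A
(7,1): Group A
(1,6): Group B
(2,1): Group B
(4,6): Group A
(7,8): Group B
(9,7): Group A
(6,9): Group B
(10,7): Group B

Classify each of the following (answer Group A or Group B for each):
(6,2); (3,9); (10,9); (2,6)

Looking at the examples, the only property every 'Group A' case has and every 'Group B' case lacks is: sum is even.

Group A, Group A, Group B, Group A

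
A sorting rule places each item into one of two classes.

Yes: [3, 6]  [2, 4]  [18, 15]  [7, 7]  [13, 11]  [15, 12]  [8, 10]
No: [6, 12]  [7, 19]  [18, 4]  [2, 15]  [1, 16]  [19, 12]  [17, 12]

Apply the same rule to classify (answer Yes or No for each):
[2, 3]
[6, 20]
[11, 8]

One predicate separates the groups cleanly: |first − second| ≤ 3.

Yes, No, Yes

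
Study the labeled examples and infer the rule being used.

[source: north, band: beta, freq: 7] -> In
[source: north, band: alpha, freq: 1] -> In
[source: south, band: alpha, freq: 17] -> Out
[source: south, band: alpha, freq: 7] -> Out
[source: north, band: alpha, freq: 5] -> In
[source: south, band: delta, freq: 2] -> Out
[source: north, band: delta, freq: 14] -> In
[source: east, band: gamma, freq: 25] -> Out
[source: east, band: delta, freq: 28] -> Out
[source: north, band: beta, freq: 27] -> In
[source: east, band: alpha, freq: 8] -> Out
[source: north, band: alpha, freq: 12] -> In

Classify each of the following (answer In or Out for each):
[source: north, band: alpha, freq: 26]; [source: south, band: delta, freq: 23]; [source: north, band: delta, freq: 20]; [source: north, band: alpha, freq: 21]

In, Out, In, In

The classifier is using: source is north.
[source: north, band: alpha, freq: 26]: source is north — passes, so In.
[source: south, band: delta, freq: 23]: source is south — fails this test, so Out.
[source: north, band: delta, freq: 20]: source is north — passes, so In.
[source: north, band: alpha, freq: 21]: source is north — passes, so In.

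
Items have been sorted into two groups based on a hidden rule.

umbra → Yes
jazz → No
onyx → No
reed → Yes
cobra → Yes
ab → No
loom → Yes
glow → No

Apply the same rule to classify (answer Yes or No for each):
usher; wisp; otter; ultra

Yes, No, Yes, Yes

The classifier is using: has ≥ 2 vowels.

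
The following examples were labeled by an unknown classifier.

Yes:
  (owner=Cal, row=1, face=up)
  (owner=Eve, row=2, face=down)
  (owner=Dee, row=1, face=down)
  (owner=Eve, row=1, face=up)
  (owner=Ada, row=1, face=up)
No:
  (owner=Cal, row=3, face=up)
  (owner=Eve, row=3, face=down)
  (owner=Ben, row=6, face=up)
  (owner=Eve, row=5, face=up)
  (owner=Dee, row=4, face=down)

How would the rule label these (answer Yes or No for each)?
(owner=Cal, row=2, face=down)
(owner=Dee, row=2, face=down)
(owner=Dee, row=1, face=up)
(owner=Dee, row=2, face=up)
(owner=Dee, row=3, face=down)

One predicate separates the groups cleanly: row ≤ 2.
(owner=Cal, row=2, face=down) → row = 2 → Yes.
(owner=Dee, row=2, face=down) → row = 2 → Yes.
(owner=Dee, row=1, face=up) → row = 1 → Yes.
(owner=Dee, row=2, face=up) → row = 2 → Yes.
(owner=Dee, row=3, face=down) → row = 3 → No.

Yes, Yes, Yes, Yes, No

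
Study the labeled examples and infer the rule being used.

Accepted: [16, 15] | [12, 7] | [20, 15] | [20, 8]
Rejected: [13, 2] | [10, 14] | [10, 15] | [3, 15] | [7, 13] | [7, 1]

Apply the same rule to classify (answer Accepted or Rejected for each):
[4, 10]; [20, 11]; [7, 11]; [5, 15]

'Accepted' ⟺ first > second AND first is even.

Rejected, Accepted, Rejected, Rejected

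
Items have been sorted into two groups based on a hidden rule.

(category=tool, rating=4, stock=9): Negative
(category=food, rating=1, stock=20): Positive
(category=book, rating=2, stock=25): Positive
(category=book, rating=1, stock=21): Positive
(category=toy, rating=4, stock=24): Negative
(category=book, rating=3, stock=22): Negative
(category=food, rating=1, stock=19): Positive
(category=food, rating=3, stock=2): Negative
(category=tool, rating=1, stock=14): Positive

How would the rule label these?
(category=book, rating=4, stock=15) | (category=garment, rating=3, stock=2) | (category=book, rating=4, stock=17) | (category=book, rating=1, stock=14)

Negative, Negative, Negative, Positive

All 'Positive' examples share one property — rating ≤ 2 — and every 'Negative' example lacks it.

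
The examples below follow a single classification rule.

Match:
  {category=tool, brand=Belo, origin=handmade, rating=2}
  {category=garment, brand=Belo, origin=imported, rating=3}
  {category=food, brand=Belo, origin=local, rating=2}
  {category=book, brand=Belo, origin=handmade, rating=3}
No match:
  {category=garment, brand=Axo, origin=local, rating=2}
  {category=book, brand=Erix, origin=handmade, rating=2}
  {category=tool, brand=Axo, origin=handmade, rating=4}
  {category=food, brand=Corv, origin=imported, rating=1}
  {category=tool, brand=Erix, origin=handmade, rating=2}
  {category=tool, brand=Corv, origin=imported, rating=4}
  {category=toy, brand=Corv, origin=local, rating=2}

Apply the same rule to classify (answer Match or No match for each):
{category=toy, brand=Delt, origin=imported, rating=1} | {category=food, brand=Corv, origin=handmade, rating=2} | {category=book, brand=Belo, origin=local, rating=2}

The common property of the 'Match' items is: brand is Belo. No 'No match' item has it.
{category=toy, brand=Delt, origin=imported, rating=1}: No match (brand is Delt). {category=food, brand=Corv, origin=handmade, rating=2}: No match (brand is Corv). {category=book, brand=Belo, origin=local, rating=2}: Match (brand is Belo).

No match, No match, Match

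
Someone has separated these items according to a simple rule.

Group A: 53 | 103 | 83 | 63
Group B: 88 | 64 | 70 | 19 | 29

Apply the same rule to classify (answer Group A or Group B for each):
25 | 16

'Group A' ⟺ ends in digit 3.
25 → last digit 5 → Group B.
16 → last digit 6 → Group B.

Group B, Group B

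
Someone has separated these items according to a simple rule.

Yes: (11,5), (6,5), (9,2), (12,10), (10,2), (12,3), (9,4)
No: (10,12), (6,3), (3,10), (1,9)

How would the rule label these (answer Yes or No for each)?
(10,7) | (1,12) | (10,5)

Yes, No, Yes

All 'Yes' examples share one property — first > second AND sum ≥ 10 — and every 'No' example lacks it.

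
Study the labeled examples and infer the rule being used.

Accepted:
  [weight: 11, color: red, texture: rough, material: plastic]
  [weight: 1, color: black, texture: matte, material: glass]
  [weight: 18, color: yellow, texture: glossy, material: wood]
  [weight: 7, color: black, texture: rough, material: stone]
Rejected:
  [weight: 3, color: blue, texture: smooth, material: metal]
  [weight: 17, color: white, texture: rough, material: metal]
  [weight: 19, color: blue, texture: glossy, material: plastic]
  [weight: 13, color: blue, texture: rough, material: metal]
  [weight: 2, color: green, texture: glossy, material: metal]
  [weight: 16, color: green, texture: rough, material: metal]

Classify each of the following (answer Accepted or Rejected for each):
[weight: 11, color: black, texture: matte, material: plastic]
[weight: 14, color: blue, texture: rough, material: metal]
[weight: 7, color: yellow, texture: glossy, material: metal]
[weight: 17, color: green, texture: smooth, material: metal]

Accepted, Rejected, Rejected, Rejected

The distinguishing property — material is not metal AND weight ≤ 18 — holds for all the 'Accepted' cases and none of the 'Rejected' cases.
Accepted: [weight: 11, color: black, texture: matte, material: plastic], since material is plastic, weight = 11.
Rejected: [weight: 14, color: blue, texture: rough, material: metal], since material is metal, weight = 14.
Rejected: [weight: 7, color: yellow, texture: glossy, material: metal], since material is metal, weight = 7.
Rejected: [weight: 17, color: green, texture: smooth, material: metal], since material is metal, weight = 17.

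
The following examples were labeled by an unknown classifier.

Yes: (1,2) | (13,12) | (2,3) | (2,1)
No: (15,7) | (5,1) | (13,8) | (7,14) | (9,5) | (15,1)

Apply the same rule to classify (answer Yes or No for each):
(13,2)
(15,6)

Every 'Yes' example satisfies: |first − second| ≤ 1. None of the 'No' examples do.

No, No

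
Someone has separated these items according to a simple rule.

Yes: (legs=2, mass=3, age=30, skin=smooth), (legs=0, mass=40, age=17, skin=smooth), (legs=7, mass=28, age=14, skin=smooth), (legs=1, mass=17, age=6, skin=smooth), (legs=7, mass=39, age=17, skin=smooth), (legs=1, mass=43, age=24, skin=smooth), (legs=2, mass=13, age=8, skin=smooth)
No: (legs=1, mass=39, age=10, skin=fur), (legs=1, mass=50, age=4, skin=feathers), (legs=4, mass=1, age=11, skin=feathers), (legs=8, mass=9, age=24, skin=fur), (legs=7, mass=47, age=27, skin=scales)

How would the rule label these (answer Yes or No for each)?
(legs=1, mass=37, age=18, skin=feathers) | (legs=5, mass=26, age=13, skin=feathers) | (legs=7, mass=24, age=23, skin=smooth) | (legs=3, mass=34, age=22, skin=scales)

No, No, Yes, No

Rule: skin is smooth. This holds for each 'Yes' example and fails for each 'No' one.
(legs=1, mass=37, age=18, skin=feathers) — skin is feathers, hence No. (legs=5, mass=26, age=13, skin=feathers) — skin is feathers, hence No. (legs=7, mass=24, age=23, skin=smooth) — skin is smooth, hence Yes. (legs=3, mass=34, age=22, skin=scales) — skin is scales, hence No.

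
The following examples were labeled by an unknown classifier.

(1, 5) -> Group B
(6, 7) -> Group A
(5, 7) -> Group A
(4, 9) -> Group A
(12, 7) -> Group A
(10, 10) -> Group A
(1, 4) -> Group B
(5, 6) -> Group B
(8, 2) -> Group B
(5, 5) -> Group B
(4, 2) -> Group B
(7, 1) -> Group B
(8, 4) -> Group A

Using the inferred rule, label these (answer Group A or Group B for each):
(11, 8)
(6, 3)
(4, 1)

Group A, Group B, Group B

Every 'Group A' example satisfies: sum ≥ 12. None of the 'Group B' examples do.
(11, 8): 11+8 = 19 — checks out, so Group A.
(6, 3): 6+3 = 9 — fails the rule, so Group B.
(4, 1): 4+1 = 5 — fails the rule, so Group B.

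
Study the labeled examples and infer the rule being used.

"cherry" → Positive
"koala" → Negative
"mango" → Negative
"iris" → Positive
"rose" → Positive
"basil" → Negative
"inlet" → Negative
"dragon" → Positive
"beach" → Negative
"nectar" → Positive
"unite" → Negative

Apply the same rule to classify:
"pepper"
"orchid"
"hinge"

Positive, Positive, Negative

A rule that fits every label: even length — true of each 'Positive' example, false of each 'Negative' one.
Positive: "pepper", since length 6.
Positive: "orchid", since length 6.
Negative: "hinge", since length 5.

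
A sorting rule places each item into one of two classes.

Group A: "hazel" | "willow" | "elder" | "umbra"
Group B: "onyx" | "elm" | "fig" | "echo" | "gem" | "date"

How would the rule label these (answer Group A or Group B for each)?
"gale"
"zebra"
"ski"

Group B, Group A, Group B

A rule that fits every label: length ≥ 5 — true of each 'Group A' example, false of each 'Group B' one.
"gale": length 4 — fails this test, so Group B.
"zebra": length 5 — fits, so Group A.
"ski": length 3 — fails this test, so Group B.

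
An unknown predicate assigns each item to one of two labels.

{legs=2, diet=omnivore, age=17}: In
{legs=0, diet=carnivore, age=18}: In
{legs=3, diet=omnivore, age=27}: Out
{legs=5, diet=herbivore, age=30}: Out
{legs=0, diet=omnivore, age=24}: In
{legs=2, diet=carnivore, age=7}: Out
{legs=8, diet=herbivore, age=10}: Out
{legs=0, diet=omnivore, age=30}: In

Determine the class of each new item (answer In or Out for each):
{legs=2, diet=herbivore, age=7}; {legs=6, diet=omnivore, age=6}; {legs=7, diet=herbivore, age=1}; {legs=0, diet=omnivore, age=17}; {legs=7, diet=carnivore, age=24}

The classifier is using: legs ≤ 2 AND age ≥ 10.
{legs=2, diet=herbivore, age=7} → legs = 2, age = 7 → Out.
{legs=6, diet=omnivore, age=6} → legs = 6, age = 6 → Out.
{legs=7, diet=herbivore, age=1} → legs = 7, age = 1 → Out.
{legs=0, diet=omnivore, age=17} → legs = 0, age = 17 → In.
{legs=7, diet=carnivore, age=24} → legs = 7, age = 24 → Out.

Out, Out, Out, In, Out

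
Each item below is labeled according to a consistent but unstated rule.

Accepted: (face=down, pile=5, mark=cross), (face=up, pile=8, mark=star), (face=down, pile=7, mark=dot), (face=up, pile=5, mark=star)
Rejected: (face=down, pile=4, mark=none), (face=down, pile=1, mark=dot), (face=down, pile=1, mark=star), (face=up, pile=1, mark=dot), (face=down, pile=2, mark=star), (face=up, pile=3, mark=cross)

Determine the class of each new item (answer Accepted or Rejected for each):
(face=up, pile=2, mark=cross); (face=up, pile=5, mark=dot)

The common property of the 'Accepted' items is: pile ≥ 5. No 'Rejected' item has it.

Rejected, Accepted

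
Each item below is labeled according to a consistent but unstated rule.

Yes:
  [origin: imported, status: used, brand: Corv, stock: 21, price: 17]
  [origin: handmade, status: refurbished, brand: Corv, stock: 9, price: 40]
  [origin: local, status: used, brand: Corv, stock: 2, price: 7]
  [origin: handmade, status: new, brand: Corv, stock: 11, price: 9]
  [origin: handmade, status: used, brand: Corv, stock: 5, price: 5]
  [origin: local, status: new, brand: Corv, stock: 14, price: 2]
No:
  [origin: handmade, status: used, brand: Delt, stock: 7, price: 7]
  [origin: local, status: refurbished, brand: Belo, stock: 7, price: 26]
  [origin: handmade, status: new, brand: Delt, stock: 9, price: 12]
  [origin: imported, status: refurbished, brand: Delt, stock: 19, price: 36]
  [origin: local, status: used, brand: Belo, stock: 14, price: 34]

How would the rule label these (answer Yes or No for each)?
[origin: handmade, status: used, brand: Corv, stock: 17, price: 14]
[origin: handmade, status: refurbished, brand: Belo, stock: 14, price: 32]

Yes, No

Comparing the two groups points to one rule — brand is Corv.
[origin: handmade, status: used, brand: Corv, stock: 17, price: 14]: brand is Corv, qualifies → Yes.
[origin: handmade, status: refurbished, brand: Belo, stock: 14, price: 32]: brand is Belo, doesn't match → No.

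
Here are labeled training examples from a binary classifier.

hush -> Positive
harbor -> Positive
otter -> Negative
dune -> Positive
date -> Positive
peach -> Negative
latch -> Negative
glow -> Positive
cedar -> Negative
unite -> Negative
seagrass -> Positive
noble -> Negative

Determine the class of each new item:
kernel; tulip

The distinguishing property — even length — holds for all the 'Positive' cases and none of the 'Negative' cases.
kernel → length 6 → Positive. tulip → length 5 → Negative.

Positive, Negative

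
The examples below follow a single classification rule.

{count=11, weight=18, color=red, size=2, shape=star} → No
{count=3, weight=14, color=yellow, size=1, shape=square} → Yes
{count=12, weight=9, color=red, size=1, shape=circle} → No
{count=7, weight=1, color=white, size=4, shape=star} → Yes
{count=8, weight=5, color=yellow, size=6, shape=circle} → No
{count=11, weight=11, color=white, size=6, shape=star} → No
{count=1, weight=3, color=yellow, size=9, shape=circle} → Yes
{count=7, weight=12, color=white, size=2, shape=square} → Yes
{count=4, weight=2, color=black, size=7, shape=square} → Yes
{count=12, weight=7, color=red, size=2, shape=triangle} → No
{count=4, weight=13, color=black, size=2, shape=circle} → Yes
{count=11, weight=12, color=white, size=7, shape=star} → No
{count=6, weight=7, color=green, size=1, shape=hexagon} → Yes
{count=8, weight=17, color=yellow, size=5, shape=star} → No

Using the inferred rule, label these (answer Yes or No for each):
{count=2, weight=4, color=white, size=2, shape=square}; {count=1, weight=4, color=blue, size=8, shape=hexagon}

Yes, Yes

The rule appears to be: count ≤ 7.
{count=2, weight=4, color=white, size=2, shape=square}: count = 2 — passes, so Yes.
{count=1, weight=4, color=blue, size=8, shape=hexagon}: count = 1 — passes, so Yes.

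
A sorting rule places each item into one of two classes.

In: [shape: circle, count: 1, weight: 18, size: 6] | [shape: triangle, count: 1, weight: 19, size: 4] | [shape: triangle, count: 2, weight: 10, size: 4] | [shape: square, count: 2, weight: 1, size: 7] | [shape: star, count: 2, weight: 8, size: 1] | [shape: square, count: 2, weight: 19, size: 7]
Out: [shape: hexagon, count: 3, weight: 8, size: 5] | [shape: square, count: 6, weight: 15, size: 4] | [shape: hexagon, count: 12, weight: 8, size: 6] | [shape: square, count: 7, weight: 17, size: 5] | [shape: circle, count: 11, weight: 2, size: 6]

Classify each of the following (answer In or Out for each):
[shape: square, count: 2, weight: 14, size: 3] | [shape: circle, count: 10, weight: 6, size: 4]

Rule: count ≤ 2. This holds for each 'In' example and fails for each 'Out' one.
[shape: square, count: 2, weight: 14, size: 3]: count = 2, checks out → In. [shape: circle, count: 10, weight: 6, size: 4]: count = 10, doesn't qualify → Out.

In, Out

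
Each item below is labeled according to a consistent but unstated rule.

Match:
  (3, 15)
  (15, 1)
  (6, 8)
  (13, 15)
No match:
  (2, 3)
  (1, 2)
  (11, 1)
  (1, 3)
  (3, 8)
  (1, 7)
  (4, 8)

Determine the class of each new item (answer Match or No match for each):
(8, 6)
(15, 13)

The rule appears to be: sum ≥ 14.
(8, 6): 8+6 = 14 — has this property, so Match. (15, 13): 15+13 = 28 — has this property, so Match.

Match, Match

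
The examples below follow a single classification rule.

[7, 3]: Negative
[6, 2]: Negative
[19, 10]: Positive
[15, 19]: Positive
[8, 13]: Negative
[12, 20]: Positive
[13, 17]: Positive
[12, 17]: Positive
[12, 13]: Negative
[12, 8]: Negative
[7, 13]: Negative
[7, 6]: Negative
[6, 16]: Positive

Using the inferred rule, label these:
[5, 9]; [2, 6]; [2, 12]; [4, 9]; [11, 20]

Negative, Negative, Negative, Negative, Positive

The common property of the 'Positive' items is: max ≥ 15. No 'Negative' item has it.
[5, 9] — max 9, hence Negative.
[2, 6] — max 6, hence Negative.
[2, 12] — max 12, hence Negative.
[4, 9] — max 9, hence Negative.
[11, 20] — max 20, hence Positive.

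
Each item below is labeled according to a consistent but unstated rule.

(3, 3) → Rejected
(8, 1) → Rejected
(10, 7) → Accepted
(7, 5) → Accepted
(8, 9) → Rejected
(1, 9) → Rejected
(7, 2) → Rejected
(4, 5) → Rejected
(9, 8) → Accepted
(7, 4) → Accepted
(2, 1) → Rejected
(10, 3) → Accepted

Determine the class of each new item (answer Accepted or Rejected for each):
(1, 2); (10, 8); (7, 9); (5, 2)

Rejected, Accepted, Rejected, Rejected

The classifier is using: first > second AND sum ≥ 10.
Rejected: (1, 2), since 1 < 2, 1+2 = 3.
Accepted: (10, 8), since 10 > 8, 10+8 = 18.
Rejected: (7, 9), since 7 < 9, 7+9 = 16.
Rejected: (5, 2), since 5 > 2, 5+2 = 7.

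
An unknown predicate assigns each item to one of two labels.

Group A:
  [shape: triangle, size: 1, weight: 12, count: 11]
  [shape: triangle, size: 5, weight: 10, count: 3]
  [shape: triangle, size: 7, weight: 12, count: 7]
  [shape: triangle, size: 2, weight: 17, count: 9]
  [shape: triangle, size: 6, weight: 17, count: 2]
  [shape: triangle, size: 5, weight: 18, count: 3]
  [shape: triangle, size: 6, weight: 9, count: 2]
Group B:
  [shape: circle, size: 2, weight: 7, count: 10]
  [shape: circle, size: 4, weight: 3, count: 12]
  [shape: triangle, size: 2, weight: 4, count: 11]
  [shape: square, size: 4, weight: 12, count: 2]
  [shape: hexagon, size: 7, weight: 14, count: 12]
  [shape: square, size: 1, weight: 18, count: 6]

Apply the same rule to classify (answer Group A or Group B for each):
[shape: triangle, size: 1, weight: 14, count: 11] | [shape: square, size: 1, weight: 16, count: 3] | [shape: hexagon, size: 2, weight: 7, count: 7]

One predicate separates the groups cleanly: shape is triangle AND weight ≥ 7.
[shape: triangle, size: 1, weight: 14, count: 11] → shape is triangle, weight = 14 → Group A.
[shape: square, size: 1, weight: 16, count: 3] → shape is square, weight = 16 → Group B.
[shape: hexagon, size: 2, weight: 7, count: 7] → shape is hexagon, weight = 7 → Group B.

Group A, Group B, Group B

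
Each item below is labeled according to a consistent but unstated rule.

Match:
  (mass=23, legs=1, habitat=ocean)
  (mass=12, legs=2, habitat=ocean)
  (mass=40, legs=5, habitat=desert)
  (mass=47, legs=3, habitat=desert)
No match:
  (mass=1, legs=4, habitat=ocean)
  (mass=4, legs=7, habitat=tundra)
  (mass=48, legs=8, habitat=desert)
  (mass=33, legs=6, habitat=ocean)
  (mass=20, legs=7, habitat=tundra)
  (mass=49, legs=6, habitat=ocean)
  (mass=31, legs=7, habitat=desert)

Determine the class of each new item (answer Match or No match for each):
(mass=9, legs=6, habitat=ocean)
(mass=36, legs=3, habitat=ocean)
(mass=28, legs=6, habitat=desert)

No match, Match, No match

The simplest hypothesis consistent with all the labels is: legs ≤ 5 AND mass ≥ 4.
(mass=9, legs=6, habitat=ocean) — legs = 6, mass = 9, hence No match. (mass=36, legs=3, habitat=ocean) — legs = 3, mass = 36, hence Match. (mass=28, legs=6, habitat=desert) — legs = 6, mass = 28, hence No match.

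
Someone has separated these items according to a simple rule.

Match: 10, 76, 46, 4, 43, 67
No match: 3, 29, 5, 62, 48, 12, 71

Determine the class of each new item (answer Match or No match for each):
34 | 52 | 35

Match, Match, No match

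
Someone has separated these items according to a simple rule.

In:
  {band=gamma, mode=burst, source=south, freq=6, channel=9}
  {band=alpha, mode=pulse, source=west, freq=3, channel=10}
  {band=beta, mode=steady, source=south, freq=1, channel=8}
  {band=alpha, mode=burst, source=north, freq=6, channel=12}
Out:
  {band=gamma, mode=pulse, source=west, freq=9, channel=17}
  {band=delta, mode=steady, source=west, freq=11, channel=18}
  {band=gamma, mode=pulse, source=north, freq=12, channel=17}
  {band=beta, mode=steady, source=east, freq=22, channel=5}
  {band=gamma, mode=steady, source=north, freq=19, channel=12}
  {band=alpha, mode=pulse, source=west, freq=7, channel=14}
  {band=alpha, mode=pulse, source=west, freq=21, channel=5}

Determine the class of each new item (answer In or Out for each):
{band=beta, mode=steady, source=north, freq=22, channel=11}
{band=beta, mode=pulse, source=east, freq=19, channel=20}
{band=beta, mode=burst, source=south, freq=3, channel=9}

Rule: freq ≤ 6. This holds for each 'In' example and fails for each 'Out' one.
{band=beta, mode=steady, source=north, freq=22, channel=11}: freq = 22, fails the rule → Out. {band=beta, mode=pulse, source=east, freq=19, channel=20}: freq = 19, fails the rule → Out. {band=beta, mode=burst, source=south, freq=3, channel=9}: freq = 3, qualifies → In.

Out, Out, In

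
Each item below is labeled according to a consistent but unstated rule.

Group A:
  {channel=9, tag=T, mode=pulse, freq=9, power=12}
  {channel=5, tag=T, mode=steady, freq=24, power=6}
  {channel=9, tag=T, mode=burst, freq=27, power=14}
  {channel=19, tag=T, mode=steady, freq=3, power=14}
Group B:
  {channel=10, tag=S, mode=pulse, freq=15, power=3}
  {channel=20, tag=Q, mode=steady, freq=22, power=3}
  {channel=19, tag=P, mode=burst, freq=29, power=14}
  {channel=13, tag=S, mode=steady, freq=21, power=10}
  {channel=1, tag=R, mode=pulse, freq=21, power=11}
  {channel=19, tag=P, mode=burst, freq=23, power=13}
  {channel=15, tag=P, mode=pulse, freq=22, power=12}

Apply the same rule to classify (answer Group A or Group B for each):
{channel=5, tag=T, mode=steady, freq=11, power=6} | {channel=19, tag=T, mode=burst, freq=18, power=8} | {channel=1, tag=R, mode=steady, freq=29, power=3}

Group A, Group A, Group B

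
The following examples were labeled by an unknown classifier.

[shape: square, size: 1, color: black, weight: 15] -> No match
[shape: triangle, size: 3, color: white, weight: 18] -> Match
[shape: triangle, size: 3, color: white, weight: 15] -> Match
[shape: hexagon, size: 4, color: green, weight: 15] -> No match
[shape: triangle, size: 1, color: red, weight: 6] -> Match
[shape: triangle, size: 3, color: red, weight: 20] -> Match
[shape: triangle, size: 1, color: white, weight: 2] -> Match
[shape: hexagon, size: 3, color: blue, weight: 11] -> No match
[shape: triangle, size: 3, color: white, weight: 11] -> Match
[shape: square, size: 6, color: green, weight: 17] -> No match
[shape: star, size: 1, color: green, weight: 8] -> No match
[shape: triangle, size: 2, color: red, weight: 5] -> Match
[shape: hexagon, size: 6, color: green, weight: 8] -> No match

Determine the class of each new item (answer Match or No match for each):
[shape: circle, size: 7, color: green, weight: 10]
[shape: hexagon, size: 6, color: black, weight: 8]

No match, No match

The rule appears to be: shape is triangle.
[shape: circle, size: 7, color: green, weight: 10] → shape is circle → No match.
[shape: hexagon, size: 6, color: black, weight: 8] → shape is hexagon → No match.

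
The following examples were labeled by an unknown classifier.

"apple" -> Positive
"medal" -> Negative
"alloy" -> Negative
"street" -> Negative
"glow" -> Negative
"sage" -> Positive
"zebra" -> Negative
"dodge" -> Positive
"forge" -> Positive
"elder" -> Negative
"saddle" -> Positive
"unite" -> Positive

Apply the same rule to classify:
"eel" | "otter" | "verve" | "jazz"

One predicate separates the groups cleanly: ends with 'e'.
"eel" → ends with 'l' → Negative. "otter" → ends with 'r' → Negative. "verve" → ends with 'e' → Positive. "jazz" → ends with 'z' → Negative.

Negative, Negative, Positive, Negative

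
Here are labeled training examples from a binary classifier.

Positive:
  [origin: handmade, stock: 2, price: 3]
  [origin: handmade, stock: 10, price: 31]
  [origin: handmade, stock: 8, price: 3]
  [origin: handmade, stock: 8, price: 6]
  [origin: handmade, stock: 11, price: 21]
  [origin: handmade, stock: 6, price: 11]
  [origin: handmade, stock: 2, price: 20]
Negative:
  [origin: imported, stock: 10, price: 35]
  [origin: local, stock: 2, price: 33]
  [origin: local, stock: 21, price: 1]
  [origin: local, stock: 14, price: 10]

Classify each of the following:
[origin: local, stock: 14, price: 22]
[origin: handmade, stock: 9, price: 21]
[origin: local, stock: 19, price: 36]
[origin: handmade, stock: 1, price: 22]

The common property of the 'Positive' items is: origin is handmade. No 'Negative' item has it.
[origin: local, stock: 14, price: 22]: Negative (origin is local). [origin: handmade, stock: 9, price: 21]: Positive (origin is handmade). [origin: local, stock: 19, price: 36]: Negative (origin is local). [origin: handmade, stock: 1, price: 22]: Positive (origin is handmade).

Negative, Positive, Negative, Positive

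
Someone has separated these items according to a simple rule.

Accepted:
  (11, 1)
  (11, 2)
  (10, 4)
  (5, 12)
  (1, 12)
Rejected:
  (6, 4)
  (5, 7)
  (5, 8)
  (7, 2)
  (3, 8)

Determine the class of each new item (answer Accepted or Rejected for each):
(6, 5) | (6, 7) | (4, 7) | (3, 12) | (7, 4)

All 'Accepted' examples share one property — max ≥ 10 — and every 'Rejected' example lacks it.
(6, 5) → max 6 → Rejected.
(6, 7) → max 7 → Rejected.
(4, 7) → max 7 → Rejected.
(3, 12) → max 12 → Accepted.
(7, 4) → max 7 → Rejected.

Rejected, Rejected, Rejected, Accepted, Rejected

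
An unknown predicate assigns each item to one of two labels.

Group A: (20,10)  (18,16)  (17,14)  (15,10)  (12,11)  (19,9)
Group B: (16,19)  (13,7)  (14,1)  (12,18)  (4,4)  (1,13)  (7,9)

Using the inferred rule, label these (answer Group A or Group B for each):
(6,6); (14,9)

Group B, Group A

The simplest hypothesis consistent with all the labels is: first > second AND sum ≥ 23.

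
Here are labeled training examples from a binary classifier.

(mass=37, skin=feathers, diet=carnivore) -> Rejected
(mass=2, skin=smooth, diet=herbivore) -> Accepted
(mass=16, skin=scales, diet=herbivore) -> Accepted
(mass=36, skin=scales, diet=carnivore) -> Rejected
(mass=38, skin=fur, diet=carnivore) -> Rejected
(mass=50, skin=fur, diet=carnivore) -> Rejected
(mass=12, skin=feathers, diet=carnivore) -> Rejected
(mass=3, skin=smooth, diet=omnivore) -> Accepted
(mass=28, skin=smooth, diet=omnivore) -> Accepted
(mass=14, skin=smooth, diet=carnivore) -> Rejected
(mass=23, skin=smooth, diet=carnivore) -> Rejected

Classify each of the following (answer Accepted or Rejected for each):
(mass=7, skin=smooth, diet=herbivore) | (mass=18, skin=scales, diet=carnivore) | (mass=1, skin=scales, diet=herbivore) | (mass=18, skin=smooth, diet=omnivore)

'Accepted' ⟺ diet is not carnivore.

Accepted, Rejected, Accepted, Accepted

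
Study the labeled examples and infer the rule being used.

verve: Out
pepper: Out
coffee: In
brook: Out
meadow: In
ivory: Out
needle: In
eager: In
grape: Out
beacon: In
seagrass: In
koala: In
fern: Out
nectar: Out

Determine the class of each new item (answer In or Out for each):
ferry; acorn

The common property of the 'In' items is: has ≥ 3 vowels. No 'Out' item has it.
ferry — 1 vowel, hence Out. acorn — 2 vowels, hence Out.

Out, Out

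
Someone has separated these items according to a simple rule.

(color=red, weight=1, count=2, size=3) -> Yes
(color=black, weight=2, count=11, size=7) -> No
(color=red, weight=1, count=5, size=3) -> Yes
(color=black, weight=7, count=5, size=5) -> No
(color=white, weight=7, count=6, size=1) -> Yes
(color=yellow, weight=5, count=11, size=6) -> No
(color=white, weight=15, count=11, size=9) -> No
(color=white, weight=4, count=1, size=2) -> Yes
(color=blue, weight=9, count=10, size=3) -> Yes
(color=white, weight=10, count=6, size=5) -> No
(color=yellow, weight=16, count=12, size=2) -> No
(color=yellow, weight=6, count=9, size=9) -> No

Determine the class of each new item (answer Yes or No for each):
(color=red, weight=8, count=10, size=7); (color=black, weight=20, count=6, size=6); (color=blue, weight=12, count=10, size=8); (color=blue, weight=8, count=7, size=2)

Rule: count ≤ 10 AND size ≤ 3. This holds for each 'Yes' example and fails for each 'No' one.
(color=red, weight=8, count=10, size=7): count = 10, size = 7 — does not pass, so No.
(color=black, weight=20, count=6, size=6): count = 6, size = 6 — does not pass, so No.
(color=blue, weight=12, count=10, size=8): count = 10, size = 8 — does not pass, so No.
(color=blue, weight=8, count=7, size=2): count = 7, size = 2 — passes, so Yes.

No, No, No, Yes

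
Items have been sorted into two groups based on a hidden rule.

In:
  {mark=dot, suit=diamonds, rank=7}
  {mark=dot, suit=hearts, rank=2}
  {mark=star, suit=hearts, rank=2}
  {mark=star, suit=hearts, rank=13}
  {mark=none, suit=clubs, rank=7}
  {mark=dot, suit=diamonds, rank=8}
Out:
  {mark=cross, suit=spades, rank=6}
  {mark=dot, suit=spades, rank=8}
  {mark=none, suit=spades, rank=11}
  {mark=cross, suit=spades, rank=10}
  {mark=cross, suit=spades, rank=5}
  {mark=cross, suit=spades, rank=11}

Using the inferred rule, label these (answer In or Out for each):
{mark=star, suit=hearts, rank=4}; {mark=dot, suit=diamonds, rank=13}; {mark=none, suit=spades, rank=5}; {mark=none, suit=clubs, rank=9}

A rule that fits every label: suit is not spades — true of each 'In' example, false of each 'Out' one.
{mark=star, suit=hearts, rank=4}: In (suit is hearts). {mark=dot, suit=diamonds, rank=13}: In (suit is diamonds). {mark=none, suit=spades, rank=5}: Out (suit is spades). {mark=none, suit=clubs, rank=9}: In (suit is clubs).

In, In, Out, In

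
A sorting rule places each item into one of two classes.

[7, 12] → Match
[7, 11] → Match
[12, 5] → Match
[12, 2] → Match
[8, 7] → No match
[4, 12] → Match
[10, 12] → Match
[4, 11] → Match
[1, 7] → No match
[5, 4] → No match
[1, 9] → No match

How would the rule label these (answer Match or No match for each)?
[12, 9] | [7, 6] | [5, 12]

Match, No match, Match

One predicate separates the groups cleanly: max ≥ 10.
[12, 9] → max 12 → Match.
[7, 6] → max 7 → No match.
[5, 12] → max 12 → Match.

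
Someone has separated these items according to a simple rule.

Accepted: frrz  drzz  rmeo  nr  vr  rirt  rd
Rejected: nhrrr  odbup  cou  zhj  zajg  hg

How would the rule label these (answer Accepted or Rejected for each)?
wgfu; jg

The pattern is that an item is 'Accepted' exactly when: even length AND contains 'r'.

Rejected, Rejected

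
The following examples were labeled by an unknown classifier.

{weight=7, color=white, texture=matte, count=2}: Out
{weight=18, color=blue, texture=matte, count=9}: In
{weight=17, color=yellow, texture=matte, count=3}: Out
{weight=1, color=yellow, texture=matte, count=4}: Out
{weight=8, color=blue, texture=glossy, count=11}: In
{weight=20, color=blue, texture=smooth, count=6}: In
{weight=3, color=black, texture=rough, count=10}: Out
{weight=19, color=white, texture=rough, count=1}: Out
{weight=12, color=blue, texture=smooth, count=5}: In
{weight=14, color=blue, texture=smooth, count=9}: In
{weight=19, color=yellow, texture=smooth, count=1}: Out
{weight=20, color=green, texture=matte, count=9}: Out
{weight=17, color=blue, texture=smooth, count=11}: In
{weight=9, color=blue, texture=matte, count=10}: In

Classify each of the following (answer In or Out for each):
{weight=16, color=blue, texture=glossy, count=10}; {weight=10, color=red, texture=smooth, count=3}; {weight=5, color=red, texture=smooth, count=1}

In, Out, Out

Looking at the examples, the only property every 'In' case has and every 'Out' case lacks is: color is blue.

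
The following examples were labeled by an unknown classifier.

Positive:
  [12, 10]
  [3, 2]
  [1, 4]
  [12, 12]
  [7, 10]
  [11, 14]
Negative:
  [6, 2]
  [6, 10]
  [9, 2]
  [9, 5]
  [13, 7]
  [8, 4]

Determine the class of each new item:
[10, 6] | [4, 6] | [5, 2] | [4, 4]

Negative, Positive, Positive, Positive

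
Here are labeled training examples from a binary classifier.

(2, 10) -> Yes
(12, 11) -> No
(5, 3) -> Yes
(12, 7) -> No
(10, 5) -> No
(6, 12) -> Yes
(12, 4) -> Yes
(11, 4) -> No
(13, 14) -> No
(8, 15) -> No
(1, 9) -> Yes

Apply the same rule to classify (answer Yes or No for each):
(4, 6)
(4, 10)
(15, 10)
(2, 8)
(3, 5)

'Yes' ⟺ sum is even.

Yes, Yes, No, Yes, Yes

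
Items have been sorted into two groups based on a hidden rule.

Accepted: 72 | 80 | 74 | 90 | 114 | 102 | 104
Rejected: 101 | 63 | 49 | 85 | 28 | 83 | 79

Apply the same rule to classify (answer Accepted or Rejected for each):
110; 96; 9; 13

Accepted, Accepted, Rejected, Rejected

The distinguishing property — even AND at least 49 — holds for all the 'Accepted' cases and none of the 'Rejected' cases.
110: 110 is even, 110 ≥ 49 — satisfies this, so Accepted.
96: 96 is even, 96 ≥ 49 — satisfies this, so Accepted.
9: 9 is odd, 9 < 49 — doesn't qualify, so Rejected.
13: 13 is odd, 13 < 49 — doesn't qualify, so Rejected.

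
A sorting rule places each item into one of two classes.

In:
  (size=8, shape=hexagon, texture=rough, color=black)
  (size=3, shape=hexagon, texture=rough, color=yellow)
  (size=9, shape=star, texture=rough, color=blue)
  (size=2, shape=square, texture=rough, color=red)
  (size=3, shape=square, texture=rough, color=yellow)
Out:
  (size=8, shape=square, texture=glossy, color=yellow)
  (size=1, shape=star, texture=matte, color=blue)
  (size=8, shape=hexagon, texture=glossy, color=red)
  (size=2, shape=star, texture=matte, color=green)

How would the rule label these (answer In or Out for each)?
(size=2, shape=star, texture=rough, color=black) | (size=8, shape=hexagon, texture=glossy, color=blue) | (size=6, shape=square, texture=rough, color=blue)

'In' ⟺ texture is rough.
In: (size=2, shape=star, texture=rough, color=black), since texture is rough.
Out: (size=8, shape=hexagon, texture=glossy, color=blue), since texture is glossy.
In: (size=6, shape=square, texture=rough, color=blue), since texture is rough.

In, Out, In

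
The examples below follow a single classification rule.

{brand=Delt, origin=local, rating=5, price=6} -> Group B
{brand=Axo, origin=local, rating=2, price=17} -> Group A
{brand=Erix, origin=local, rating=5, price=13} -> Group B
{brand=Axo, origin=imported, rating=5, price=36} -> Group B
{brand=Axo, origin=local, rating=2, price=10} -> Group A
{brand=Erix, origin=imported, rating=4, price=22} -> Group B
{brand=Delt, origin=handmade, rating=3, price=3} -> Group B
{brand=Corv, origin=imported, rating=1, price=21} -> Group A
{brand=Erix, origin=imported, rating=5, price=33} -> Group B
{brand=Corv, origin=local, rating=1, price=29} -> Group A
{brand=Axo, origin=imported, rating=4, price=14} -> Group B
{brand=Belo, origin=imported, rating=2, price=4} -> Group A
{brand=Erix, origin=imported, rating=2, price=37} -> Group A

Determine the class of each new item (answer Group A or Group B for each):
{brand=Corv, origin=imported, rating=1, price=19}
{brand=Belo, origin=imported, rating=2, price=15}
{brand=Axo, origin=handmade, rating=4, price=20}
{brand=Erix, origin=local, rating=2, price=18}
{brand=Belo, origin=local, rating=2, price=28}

The classifier is using: rating ≤ 2.
{brand=Corv, origin=imported, rating=1, price=19}: Group A (rating = 1).
{brand=Belo, origin=imported, rating=2, price=15}: Group A (rating = 2).
{brand=Axo, origin=handmade, rating=4, price=20}: Group B (rating = 4).
{brand=Erix, origin=local, rating=2, price=18}: Group A (rating = 2).
{brand=Belo, origin=local, rating=2, price=28}: Group A (rating = 2).

Group A, Group A, Group B, Group A, Group A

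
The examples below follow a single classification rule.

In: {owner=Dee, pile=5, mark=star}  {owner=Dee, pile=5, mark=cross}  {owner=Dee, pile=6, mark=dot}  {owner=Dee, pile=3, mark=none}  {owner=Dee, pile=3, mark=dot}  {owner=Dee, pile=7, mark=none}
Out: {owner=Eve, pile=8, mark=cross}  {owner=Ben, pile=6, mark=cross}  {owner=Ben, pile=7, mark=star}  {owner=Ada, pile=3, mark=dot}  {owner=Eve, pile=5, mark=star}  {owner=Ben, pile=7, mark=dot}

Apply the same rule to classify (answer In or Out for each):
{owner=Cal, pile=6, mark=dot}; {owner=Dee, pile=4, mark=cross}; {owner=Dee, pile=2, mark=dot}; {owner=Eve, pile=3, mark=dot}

Looking at the examples, the only property every 'In' case has and every 'Out' case lacks is: owner is Dee.
Out: {owner=Cal, pile=6, mark=dot}, since owner is Cal.
In: {owner=Dee, pile=4, mark=cross}, since owner is Dee.
In: {owner=Dee, pile=2, mark=dot}, since owner is Dee.
Out: {owner=Eve, pile=3, mark=dot}, since owner is Eve.

Out, In, In, Out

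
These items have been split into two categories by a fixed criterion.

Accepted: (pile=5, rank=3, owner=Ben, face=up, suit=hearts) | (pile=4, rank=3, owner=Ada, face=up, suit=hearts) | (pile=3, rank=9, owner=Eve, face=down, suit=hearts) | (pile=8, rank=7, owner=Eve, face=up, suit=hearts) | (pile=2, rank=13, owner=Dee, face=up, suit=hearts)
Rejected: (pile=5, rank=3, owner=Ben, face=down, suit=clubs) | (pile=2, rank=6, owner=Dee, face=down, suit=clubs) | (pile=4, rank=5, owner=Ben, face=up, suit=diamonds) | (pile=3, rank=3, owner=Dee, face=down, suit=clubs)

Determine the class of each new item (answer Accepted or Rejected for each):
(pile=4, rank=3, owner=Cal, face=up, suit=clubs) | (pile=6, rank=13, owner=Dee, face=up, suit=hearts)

The classifier is using: suit is hearts.

Rejected, Accepted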